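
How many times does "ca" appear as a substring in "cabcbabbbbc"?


Searching for "ca" in "cabcbabbbbc"
Scanning each position:
  Position 0: "ca" => MATCH
  Position 1: "ab" => no
  Position 2: "bc" => no
  Position 3: "cb" => no
  Position 4: "ba" => no
  Position 5: "ab" => no
  Position 6: "bb" => no
  Position 7: "bb" => no
  Position 8: "bb" => no
  Position 9: "bc" => no
Total occurrences: 1

1


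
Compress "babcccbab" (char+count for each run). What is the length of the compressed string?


Input: babcccbab
Runs:
  'b' x 1 => "b1"
  'a' x 1 => "a1"
  'b' x 1 => "b1"
  'c' x 3 => "c3"
  'b' x 1 => "b1"
  'a' x 1 => "a1"
  'b' x 1 => "b1"
Compressed: "b1a1b1c3b1a1b1"
Compressed length: 14

14


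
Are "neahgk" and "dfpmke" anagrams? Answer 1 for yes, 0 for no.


Strings: "neahgk", "dfpmke"
Sorted first:  aeghkn
Sorted second: defkmp
Differ at position 0: 'a' vs 'd' => not anagrams

0


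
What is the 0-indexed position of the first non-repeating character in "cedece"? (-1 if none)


Input: cedece
Character frequencies:
  'c': 2
  'd': 1
  'e': 3
Scanning left to right for freq == 1:
  Position 0 ('c'): freq=2, skip
  Position 1 ('e'): freq=3, skip
  Position 2 ('d'): unique! => answer = 2

2


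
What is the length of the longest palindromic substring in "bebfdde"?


Input: "bebfdde"
Checking substrings for palindromes:
  [0:3] "beb" (len 3) => palindrome
  [4:6] "dd" (len 2) => palindrome
Longest palindromic substring: "beb" with length 3

3


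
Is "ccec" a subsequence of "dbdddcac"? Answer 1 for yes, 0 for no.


Check if "ccec" is a subsequence of "dbdddcac"
Greedy scan:
  Position 0 ('d'): no match needed
  Position 1 ('b'): no match needed
  Position 2 ('d'): no match needed
  Position 3 ('d'): no match needed
  Position 4 ('d'): no match needed
  Position 5 ('c'): matches sub[0] = 'c'
  Position 6 ('a'): no match needed
  Position 7 ('c'): matches sub[1] = 'c'
Only matched 2/4 characters => not a subsequence

0


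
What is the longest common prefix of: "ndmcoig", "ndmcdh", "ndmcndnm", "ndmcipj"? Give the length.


Words: ndmcoig, ndmcdh, ndmcndnm, ndmcipj
  Position 0: all 'n' => match
  Position 1: all 'd' => match
  Position 2: all 'm' => match
  Position 3: all 'c' => match
  Position 4: ('o', 'd', 'n', 'i') => mismatch, stop
LCP = "ndmc" (length 4)

4


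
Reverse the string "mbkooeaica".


Input: mbkooeaica
Reading characters right to left:
  Position 9: 'a'
  Position 8: 'c'
  Position 7: 'i'
  Position 6: 'a'
  Position 5: 'e'
  Position 4: 'o'
  Position 3: 'o'
  Position 2: 'k'
  Position 1: 'b'
  Position 0: 'm'
Reversed: aciaeookbm

aciaeookbm


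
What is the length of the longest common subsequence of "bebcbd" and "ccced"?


LCS of "bebcbd" and "ccced"
DP table:
           c    c    c    e    d
      0    0    0    0    0    0
  b   0    0    0    0    0    0
  e   0    0    0    0    1    1
  b   0    0    0    0    1    1
  c   0    1    1    1    1    1
  b   0    1    1    1    1    1
  d   0    1    1    1    1    2
LCS length = dp[6][5] = 2

2


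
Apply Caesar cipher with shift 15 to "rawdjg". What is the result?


Caesar cipher: shift "rawdjg" by 15
  'r' (pos 17) + 15 = pos 6 = 'g'
  'a' (pos 0) + 15 = pos 15 = 'p'
  'w' (pos 22) + 15 = pos 11 = 'l'
  'd' (pos 3) + 15 = pos 18 = 's'
  'j' (pos 9) + 15 = pos 24 = 'y'
  'g' (pos 6) + 15 = pos 21 = 'v'
Result: gplsyv

gplsyv


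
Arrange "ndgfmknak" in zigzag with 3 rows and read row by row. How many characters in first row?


Zigzag "ndgfmknak" into 3 rows:
Placing characters:
  'n' => row 0
  'd' => row 1
  'g' => row 2
  'f' => row 1
  'm' => row 0
  'k' => row 1
  'n' => row 2
  'a' => row 1
  'k' => row 0
Rows:
  Row 0: "nmk"
  Row 1: "dfka"
  Row 2: "gn"
First row length: 3

3


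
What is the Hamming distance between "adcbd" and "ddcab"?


Comparing "adcbd" and "ddcab" position by position:
  Position 0: 'a' vs 'd' => differ
  Position 1: 'd' vs 'd' => same
  Position 2: 'c' vs 'c' => same
  Position 3: 'b' vs 'a' => differ
  Position 4: 'd' vs 'b' => differ
Total differences (Hamming distance): 3

3


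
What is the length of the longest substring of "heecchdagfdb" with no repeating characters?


Input: "heecchdagfdb"
Sliding window (track last position of each char):
  Position 0 ('h'): window [0,0] length 1 -- new best
  Position 1 ('e'): window [0,1] length 2 -- new best
  Position 2 ('e'): repeat (last at 1), move window start to 2
  Position 2 ('e'): window [2,2] length 1
  Position 3 ('c'): window [2,3] length 2
  Position 4 ('c'): repeat (last at 3), move window start to 4
  Position 4 ('c'): window [4,4] length 1
  Position 5 ('h'): window [4,5] length 2
  Position 6 ('d'): window [4,6] length 3 -- new best
  Position 7 ('a'): window [4,7] length 4 -- new best
  Position 8 ('g'): window [4,8] length 5 -- new best
  Position 9 ('f'): window [4,9] length 6 -- new best
  Position 10 ('d'): repeat (last at 6), move window start to 7
  Position 10 ('d'): window [7,10] length 4
  Position 11 ('b'): window [7,11] length 5
Longest substring with no repeats: "chdagf" with length 6

6


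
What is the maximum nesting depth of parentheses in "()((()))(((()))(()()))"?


Input: "()((()))(((()))(()()))"
Tracking depth:
  Position 0 '(': depth becomes 1
  Position 1 ')': depth becomes 0
  Position 2 '(': depth becomes 1
  Position 3 '(': depth becomes 2
  Position 4 '(': depth becomes 3
  Position 5 ')': depth becomes 2
  Position 6 ')': depth becomes 1
  Position 7 ')': depth becomes 0
  Position 8 '(': depth becomes 1
  Position 9 '(': depth becomes 2
  Position 10 '(': depth becomes 3
  Position 11 '(': depth becomes 4
  Position 12 ')': depth becomes 3
  Position 13 ')': depth becomes 2
  Position 14 ')': depth becomes 1
  Position 15 '(': depth becomes 2
  Position 16 '(': depth becomes 3
  Position 17 ')': depth becomes 2
  Position 18 '(': depth becomes 3
  Position 19 ')': depth becomes 2
  Position 20 ')': depth becomes 1
  Position 21 ')': depth becomes 0
Maximum depth reached: 4

4


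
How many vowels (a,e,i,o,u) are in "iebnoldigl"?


Input: iebnoldigl
Checking each character:
  'i' at position 0: vowel (running total: 1)
  'e' at position 1: vowel (running total: 2)
  'b' at position 2: consonant
  'n' at position 3: consonant
  'o' at position 4: vowel (running total: 3)
  'l' at position 5: consonant
  'd' at position 6: consonant
  'i' at position 7: vowel (running total: 4)
  'g' at position 8: consonant
  'l' at position 9: consonant
Total vowels: 4

4


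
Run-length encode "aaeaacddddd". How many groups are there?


Input: aaeaacddddd
Scanning for consecutive runs:
  Group 1: 'a' x 2 (positions 0-1)
  Group 2: 'e' x 1 (positions 2-2)
  Group 3: 'a' x 2 (positions 3-4)
  Group 4: 'c' x 1 (positions 5-5)
  Group 5: 'd' x 5 (positions 6-10)
Total groups: 5

5


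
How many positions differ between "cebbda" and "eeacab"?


Comparing "cebbda" and "eeacab" position by position:
  Position 0: 'c' vs 'e' => DIFFER
  Position 1: 'e' vs 'e' => same
  Position 2: 'b' vs 'a' => DIFFER
  Position 3: 'b' vs 'c' => DIFFER
  Position 4: 'd' vs 'a' => DIFFER
  Position 5: 'a' vs 'b' => DIFFER
Positions that differ: 5

5


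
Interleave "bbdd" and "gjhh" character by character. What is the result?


Interleaving "bbdd" and "gjhh":
  Position 0: 'b' from first, 'g' from second => "bg"
  Position 1: 'b' from first, 'j' from second => "bj"
  Position 2: 'd' from first, 'h' from second => "dh"
  Position 3: 'd' from first, 'h' from second => "dh"
Result: bgbjdhdh

bgbjdhdh


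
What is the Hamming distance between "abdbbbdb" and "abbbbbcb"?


Comparing "abdbbbdb" and "abbbbbcb" position by position:
  Position 0: 'a' vs 'a' => same
  Position 1: 'b' vs 'b' => same
  Position 2: 'd' vs 'b' => differ
  Position 3: 'b' vs 'b' => same
  Position 4: 'b' vs 'b' => same
  Position 5: 'b' vs 'b' => same
  Position 6: 'd' vs 'c' => differ
  Position 7: 'b' vs 'b' => same
Total differences (Hamming distance): 2

2


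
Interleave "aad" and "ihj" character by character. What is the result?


Interleaving "aad" and "ihj":
  Position 0: 'a' from first, 'i' from second => "ai"
  Position 1: 'a' from first, 'h' from second => "ah"
  Position 2: 'd' from first, 'j' from second => "dj"
Result: aiahdj

aiahdj


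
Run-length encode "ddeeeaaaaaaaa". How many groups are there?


Input: ddeeeaaaaaaaa
Scanning for consecutive runs:
  Group 1: 'd' x 2 (positions 0-1)
  Group 2: 'e' x 3 (positions 2-4)
  Group 3: 'a' x 8 (positions 5-12)
Total groups: 3

3


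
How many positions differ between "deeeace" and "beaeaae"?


Comparing "deeeace" and "beaeaae" position by position:
  Position 0: 'd' vs 'b' => DIFFER
  Position 1: 'e' vs 'e' => same
  Position 2: 'e' vs 'a' => DIFFER
  Position 3: 'e' vs 'e' => same
  Position 4: 'a' vs 'a' => same
  Position 5: 'c' vs 'a' => DIFFER
  Position 6: 'e' vs 'e' => same
Positions that differ: 3

3


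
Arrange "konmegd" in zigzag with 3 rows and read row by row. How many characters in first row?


Zigzag "konmegd" into 3 rows:
Placing characters:
  'k' => row 0
  'o' => row 1
  'n' => row 2
  'm' => row 1
  'e' => row 0
  'g' => row 1
  'd' => row 2
Rows:
  Row 0: "ke"
  Row 1: "omg"
  Row 2: "nd"
First row length: 2

2


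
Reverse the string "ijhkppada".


Input: ijhkppada
Reading characters right to left:
  Position 8: 'a'
  Position 7: 'd'
  Position 6: 'a'
  Position 5: 'p'
  Position 4: 'p'
  Position 3: 'k'
  Position 2: 'h'
  Position 1: 'j'
  Position 0: 'i'
Reversed: adappkhji

adappkhji


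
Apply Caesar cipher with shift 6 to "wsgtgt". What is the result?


Caesar cipher: shift "wsgtgt" by 6
  'w' (pos 22) + 6 = pos 2 = 'c'
  's' (pos 18) + 6 = pos 24 = 'y'
  'g' (pos 6) + 6 = pos 12 = 'm'
  't' (pos 19) + 6 = pos 25 = 'z'
  'g' (pos 6) + 6 = pos 12 = 'm'
  't' (pos 19) + 6 = pos 25 = 'z'
Result: cymzmz

cymzmz


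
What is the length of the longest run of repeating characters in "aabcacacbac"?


Input: "aabcacacbac"
Scanning for longest run:
  Position 1 ('a'): continues run of 'a', length=2
  Position 2 ('b'): new char, reset run to 1
  Position 3 ('c'): new char, reset run to 1
  Position 4 ('a'): new char, reset run to 1
  Position 5 ('c'): new char, reset run to 1
  Position 6 ('a'): new char, reset run to 1
  Position 7 ('c'): new char, reset run to 1
  Position 8 ('b'): new char, reset run to 1
  Position 9 ('a'): new char, reset run to 1
  Position 10 ('c'): new char, reset run to 1
Longest run: 'a' with length 2

2


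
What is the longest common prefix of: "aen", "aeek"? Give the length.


Words: aen, aeek
  Position 0: all 'a' => match
  Position 1: all 'e' => match
  Position 2: ('n', 'e') => mismatch, stop
LCP = "ae" (length 2)

2


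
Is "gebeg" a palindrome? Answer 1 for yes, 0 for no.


Input: gebeg
Reversed: gebeg
  Compare pos 0 ('g') with pos 4 ('g'): match
  Compare pos 1 ('e') with pos 3 ('e'): match
Result: palindrome

1


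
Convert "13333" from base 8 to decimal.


Input: "13333" in base 8
Positional expansion:
  Digit '1' (value 1) x 8^4 = 4096
  Digit '3' (value 3) x 8^3 = 1536
  Digit '3' (value 3) x 8^2 = 192
  Digit '3' (value 3) x 8^1 = 24
  Digit '3' (value 3) x 8^0 = 3
Sum = 5851

5851


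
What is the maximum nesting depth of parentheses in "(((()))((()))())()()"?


Input: "(((()))((()))())()()"
Tracking depth:
  Position 0 '(': depth becomes 1
  Position 1 '(': depth becomes 2
  Position 2 '(': depth becomes 3
  Position 3 '(': depth becomes 4
  Position 4 ')': depth becomes 3
  Position 5 ')': depth becomes 2
  Position 6 ')': depth becomes 1
  Position 7 '(': depth becomes 2
  Position 8 '(': depth becomes 3
  Position 9 '(': depth becomes 4
  Position 10 ')': depth becomes 3
  Position 11 ')': depth becomes 2
  Position 12 ')': depth becomes 1
  Position 13 '(': depth becomes 2
  Position 14 ')': depth becomes 1
  Position 15 ')': depth becomes 0
  Position 16 '(': depth becomes 1
  Position 17 ')': depth becomes 0
  Position 18 '(': depth becomes 1
  Position 19 ')': depth becomes 0
Maximum depth reached: 4

4


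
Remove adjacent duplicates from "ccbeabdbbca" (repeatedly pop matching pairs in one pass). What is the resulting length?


Input: ccbeabdbbca
Stack-based adjacent duplicate removal:
  Read 'c': push. Stack: c
  Read 'c': matches stack top 'c' => pop. Stack: (empty)
  Read 'b': push. Stack: b
  Read 'e': push. Stack: be
  Read 'a': push. Stack: bea
  Read 'b': push. Stack: beab
  Read 'd': push. Stack: beabd
  Read 'b': push. Stack: beabdb
  Read 'b': matches stack top 'b' => pop. Stack: beabd
  Read 'c': push. Stack: beabdc
  Read 'a': push. Stack: beabdca
Final stack: "beabdca" (length 7)

7


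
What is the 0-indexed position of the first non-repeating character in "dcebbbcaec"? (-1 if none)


Input: dcebbbcaec
Character frequencies:
  'a': 1
  'b': 3
  'c': 3
  'd': 1
  'e': 2
Scanning left to right for freq == 1:
  Position 0 ('d'): unique! => answer = 0

0


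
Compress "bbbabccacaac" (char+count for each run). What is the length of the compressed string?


Input: bbbabccacaac
Runs:
  'b' x 3 => "b3"
  'a' x 1 => "a1"
  'b' x 1 => "b1"
  'c' x 2 => "c2"
  'a' x 1 => "a1"
  'c' x 1 => "c1"
  'a' x 2 => "a2"
  'c' x 1 => "c1"
Compressed: "b3a1b1c2a1c1a2c1"
Compressed length: 16

16


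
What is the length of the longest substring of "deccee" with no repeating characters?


Input: "deccee"
Sliding window (track last position of each char):
  Position 0 ('d'): window [0,0] length 1 -- new best
  Position 1 ('e'): window [0,1] length 2 -- new best
  Position 2 ('c'): window [0,2] length 3 -- new best
  Position 3 ('c'): repeat (last at 2), move window start to 3
  Position 3 ('c'): window [3,3] length 1
  Position 4 ('e'): window [3,4] length 2
  Position 5 ('e'): repeat (last at 4), move window start to 5
  Position 5 ('e'): window [5,5] length 1
Longest substring with no repeats: "dec" with length 3

3


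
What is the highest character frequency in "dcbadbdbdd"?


Input: dcbadbdbdd
Character counts:
  'a': 1
  'b': 3
  'c': 1
  'd': 5
Maximum frequency: 5

5


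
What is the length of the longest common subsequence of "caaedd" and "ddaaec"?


LCS of "caaedd" and "ddaaec"
DP table:
           d    d    a    a    e    c
      0    0    0    0    0    0    0
  c   0    0    0    0    0    0    1
  a   0    0    0    1    1    1    1
  a   0    0    0    1    2    2    2
  e   0    0    0    1    2    3    3
  d   0    1    1    1    2    3    3
  d   0    1    2    2    2    3    3
LCS length = dp[6][6] = 3

3


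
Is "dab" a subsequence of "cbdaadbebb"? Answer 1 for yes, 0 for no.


Check if "dab" is a subsequence of "cbdaadbebb"
Greedy scan:
  Position 0 ('c'): no match needed
  Position 1 ('b'): no match needed
  Position 2 ('d'): matches sub[0] = 'd'
  Position 3 ('a'): matches sub[1] = 'a'
  Position 4 ('a'): no match needed
  Position 5 ('d'): no match needed
  Position 6 ('b'): matches sub[2] = 'b'
  Position 7 ('e'): no match needed
  Position 8 ('b'): no match needed
  Position 9 ('b'): no match needed
All 3 characters matched => is a subsequence

1


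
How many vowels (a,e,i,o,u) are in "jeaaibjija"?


Input: jeaaibjija
Checking each character:
  'j' at position 0: consonant
  'e' at position 1: vowel (running total: 1)
  'a' at position 2: vowel (running total: 2)
  'a' at position 3: vowel (running total: 3)
  'i' at position 4: vowel (running total: 4)
  'b' at position 5: consonant
  'j' at position 6: consonant
  'i' at position 7: vowel (running total: 5)
  'j' at position 8: consonant
  'a' at position 9: vowel (running total: 6)
Total vowels: 6

6


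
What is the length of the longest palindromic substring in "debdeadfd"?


Input: "debdeadfd"
Checking substrings for palindromes:
  [6:9] "dfd" (len 3) => palindrome
Longest palindromic substring: "dfd" with length 3

3


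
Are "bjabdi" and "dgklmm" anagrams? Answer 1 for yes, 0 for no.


Strings: "bjabdi", "dgklmm"
Sorted first:  abbdij
Sorted second: dgklmm
Differ at position 0: 'a' vs 'd' => not anagrams

0


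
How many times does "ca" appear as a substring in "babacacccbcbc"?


Searching for "ca" in "babacacccbcbc"
Scanning each position:
  Position 0: "ba" => no
  Position 1: "ab" => no
  Position 2: "ba" => no
  Position 3: "ac" => no
  Position 4: "ca" => MATCH
  Position 5: "ac" => no
  Position 6: "cc" => no
  Position 7: "cc" => no
  Position 8: "cb" => no
  Position 9: "bc" => no
  Position 10: "cb" => no
  Position 11: "bc" => no
Total occurrences: 1

1


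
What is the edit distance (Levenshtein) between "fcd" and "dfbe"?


Computing edit distance: "fcd" -> "dfbe"
DP table:
           d    f    b    e
      0    1    2    3    4
  f   1    1    1    2    3
  c   2    2    2    2    3
  d   3    2    3    3    3
Edit distance = dp[3][4] = 3

3


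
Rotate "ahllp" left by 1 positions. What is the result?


Input: "ahllp", rotate left by 1
First 1 characters: "a"
Remaining characters: "hllp"
Concatenate remaining + first: "hllp" + "a" = "hllpa"

hllpa


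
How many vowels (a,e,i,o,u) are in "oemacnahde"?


Input: oemacnahde
Checking each character:
  'o' at position 0: vowel (running total: 1)
  'e' at position 1: vowel (running total: 2)
  'm' at position 2: consonant
  'a' at position 3: vowel (running total: 3)
  'c' at position 4: consonant
  'n' at position 5: consonant
  'a' at position 6: vowel (running total: 4)
  'h' at position 7: consonant
  'd' at position 8: consonant
  'e' at position 9: vowel (running total: 5)
Total vowels: 5

5


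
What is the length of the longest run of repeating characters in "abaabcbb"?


Input: "abaabcbb"
Scanning for longest run:
  Position 1 ('b'): new char, reset run to 1
  Position 2 ('a'): new char, reset run to 1
  Position 3 ('a'): continues run of 'a', length=2
  Position 4 ('b'): new char, reset run to 1
  Position 5 ('c'): new char, reset run to 1
  Position 6 ('b'): new char, reset run to 1
  Position 7 ('b'): continues run of 'b', length=2
Longest run: 'a' with length 2

2


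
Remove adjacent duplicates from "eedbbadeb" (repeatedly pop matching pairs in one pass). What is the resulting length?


Input: eedbbadeb
Stack-based adjacent duplicate removal:
  Read 'e': push. Stack: e
  Read 'e': matches stack top 'e' => pop. Stack: (empty)
  Read 'd': push. Stack: d
  Read 'b': push. Stack: db
  Read 'b': matches stack top 'b' => pop. Stack: d
  Read 'a': push. Stack: da
  Read 'd': push. Stack: dad
  Read 'e': push. Stack: dade
  Read 'b': push. Stack: dadeb
Final stack: "dadeb" (length 5)

5


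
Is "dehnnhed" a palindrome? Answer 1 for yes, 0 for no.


Input: dehnnhed
Reversed: dehnnhed
  Compare pos 0 ('d') with pos 7 ('d'): match
  Compare pos 1 ('e') with pos 6 ('e'): match
  Compare pos 2 ('h') with pos 5 ('h'): match
  Compare pos 3 ('n') with pos 4 ('n'): match
Result: palindrome

1


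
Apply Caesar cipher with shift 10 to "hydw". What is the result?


Caesar cipher: shift "hydw" by 10
  'h' (pos 7) + 10 = pos 17 = 'r'
  'y' (pos 24) + 10 = pos 8 = 'i'
  'd' (pos 3) + 10 = pos 13 = 'n'
  'w' (pos 22) + 10 = pos 6 = 'g'
Result: ring

ring


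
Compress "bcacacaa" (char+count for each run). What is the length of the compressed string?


Input: bcacacaa
Runs:
  'b' x 1 => "b1"
  'c' x 1 => "c1"
  'a' x 1 => "a1"
  'c' x 1 => "c1"
  'a' x 1 => "a1"
  'c' x 1 => "c1"
  'a' x 2 => "a2"
Compressed: "b1c1a1c1a1c1a2"
Compressed length: 14

14


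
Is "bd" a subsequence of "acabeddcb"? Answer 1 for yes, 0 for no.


Check if "bd" is a subsequence of "acabeddcb"
Greedy scan:
  Position 0 ('a'): no match needed
  Position 1 ('c'): no match needed
  Position 2 ('a'): no match needed
  Position 3 ('b'): matches sub[0] = 'b'
  Position 4 ('e'): no match needed
  Position 5 ('d'): matches sub[1] = 'd'
  Position 6 ('d'): no match needed
  Position 7 ('c'): no match needed
  Position 8 ('b'): no match needed
All 2 characters matched => is a subsequence

1


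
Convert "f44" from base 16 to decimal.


Input: "f44" in base 16
Positional expansion:
  Digit 'f' (value 15) x 16^2 = 3840
  Digit '4' (value 4) x 16^1 = 64
  Digit '4' (value 4) x 16^0 = 4
Sum = 3908

3908


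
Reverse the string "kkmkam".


Input: kkmkam
Reading characters right to left:
  Position 5: 'm'
  Position 4: 'a'
  Position 3: 'k'
  Position 2: 'm'
  Position 1: 'k'
  Position 0: 'k'
Reversed: makmkk

makmkk


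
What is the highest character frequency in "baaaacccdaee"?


Input: baaaacccdaee
Character counts:
  'a': 5
  'b': 1
  'c': 3
  'd': 1
  'e': 2
Maximum frequency: 5

5


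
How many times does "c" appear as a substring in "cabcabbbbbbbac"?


Searching for "c" in "cabcabbbbbbbac"
Scanning each position:
  Position 0: "c" => MATCH
  Position 1: "a" => no
  Position 2: "b" => no
  Position 3: "c" => MATCH
  Position 4: "a" => no
  Position 5: "b" => no
  Position 6: "b" => no
  Position 7: "b" => no
  Position 8: "b" => no
  Position 9: "b" => no
  Position 10: "b" => no
  Position 11: "b" => no
  Position 12: "a" => no
  Position 13: "c" => MATCH
Total occurrences: 3

3


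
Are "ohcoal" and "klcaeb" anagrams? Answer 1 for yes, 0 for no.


Strings: "ohcoal", "klcaeb"
Sorted first:  achloo
Sorted second: abcekl
Differ at position 1: 'c' vs 'b' => not anagrams

0


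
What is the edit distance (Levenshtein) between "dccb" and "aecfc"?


Computing edit distance: "dccb" -> "aecfc"
DP table:
           a    e    c    f    c
      0    1    2    3    4    5
  d   1    1    2    3    4    5
  c   2    2    2    2    3    4
  c   3    3    3    2    3    3
  b   4    4    4    3    3    4
Edit distance = dp[4][5] = 4

4


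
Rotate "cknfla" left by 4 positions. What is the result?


Input: "cknfla", rotate left by 4
First 4 characters: "cknf"
Remaining characters: "la"
Concatenate remaining + first: "la" + "cknf" = "lacknf"

lacknf


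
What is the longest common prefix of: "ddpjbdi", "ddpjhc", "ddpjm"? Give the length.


Words: ddpjbdi, ddpjhc, ddpjm
  Position 0: all 'd' => match
  Position 1: all 'd' => match
  Position 2: all 'p' => match
  Position 3: all 'j' => match
  Position 4: ('b', 'h', 'm') => mismatch, stop
LCP = "ddpj" (length 4)

4


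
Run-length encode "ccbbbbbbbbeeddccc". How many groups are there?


Input: ccbbbbbbbbeeddccc
Scanning for consecutive runs:
  Group 1: 'c' x 2 (positions 0-1)
  Group 2: 'b' x 8 (positions 2-9)
  Group 3: 'e' x 2 (positions 10-11)
  Group 4: 'd' x 2 (positions 12-13)
  Group 5: 'c' x 3 (positions 14-16)
Total groups: 5

5


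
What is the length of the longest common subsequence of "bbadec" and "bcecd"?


LCS of "bbadec" and "bcecd"
DP table:
           b    c    e    c    d
      0    0    0    0    0    0
  b   0    1    1    1    1    1
  b   0    1    1    1    1    1
  a   0    1    1    1    1    1
  d   0    1    1    1    1    2
  e   0    1    1    2    2    2
  c   0    1    2    2    3    3
LCS length = dp[6][5] = 3

3


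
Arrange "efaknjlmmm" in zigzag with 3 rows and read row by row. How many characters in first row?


Zigzag "efaknjlmmm" into 3 rows:
Placing characters:
  'e' => row 0
  'f' => row 1
  'a' => row 2
  'k' => row 1
  'n' => row 0
  'j' => row 1
  'l' => row 2
  'm' => row 1
  'm' => row 0
  'm' => row 1
Rows:
  Row 0: "enm"
  Row 1: "fkjmm"
  Row 2: "al"
First row length: 3

3


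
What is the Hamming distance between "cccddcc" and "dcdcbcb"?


Comparing "cccddcc" and "dcdcbcb" position by position:
  Position 0: 'c' vs 'd' => differ
  Position 1: 'c' vs 'c' => same
  Position 2: 'c' vs 'd' => differ
  Position 3: 'd' vs 'c' => differ
  Position 4: 'd' vs 'b' => differ
  Position 5: 'c' vs 'c' => same
  Position 6: 'c' vs 'b' => differ
Total differences (Hamming distance): 5

5


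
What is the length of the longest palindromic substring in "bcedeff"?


Input: "bcedeff"
Checking substrings for palindromes:
  [2:5] "ede" (len 3) => palindrome
  [5:7] "ff" (len 2) => palindrome
Longest palindromic substring: "ede" with length 3

3


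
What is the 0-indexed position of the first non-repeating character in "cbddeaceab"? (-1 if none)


Input: cbddeaceab
Character frequencies:
  'a': 2
  'b': 2
  'c': 2
  'd': 2
  'e': 2
Scanning left to right for freq == 1:
  Position 0 ('c'): freq=2, skip
  Position 1 ('b'): freq=2, skip
  Position 2 ('d'): freq=2, skip
  Position 3 ('d'): freq=2, skip
  Position 4 ('e'): freq=2, skip
  Position 5 ('a'): freq=2, skip
  Position 6 ('c'): freq=2, skip
  Position 7 ('e'): freq=2, skip
  Position 8 ('a'): freq=2, skip
  Position 9 ('b'): freq=2, skip
  No unique character found => answer = -1

-1


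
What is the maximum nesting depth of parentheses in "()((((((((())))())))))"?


Input: "()((((((((())))())))))"
Tracking depth:
  Position 0 '(': depth becomes 1
  Position 1 ')': depth becomes 0
  Position 2 '(': depth becomes 1
  Position 3 '(': depth becomes 2
  Position 4 '(': depth becomes 3
  Position 5 '(': depth becomes 4
  Position 6 '(': depth becomes 5
  Position 7 '(': depth becomes 6
  Position 8 '(': depth becomes 7
  Position 9 '(': depth becomes 8
  Position 10 '(': depth becomes 9
  Position 11 ')': depth becomes 8
  Position 12 ')': depth becomes 7
  Position 13 ')': depth becomes 6
  Position 14 ')': depth becomes 5
  Position 15 '(': depth becomes 6
  Position 16 ')': depth becomes 5
  Position 17 ')': depth becomes 4
  Position 18 ')': depth becomes 3
  Position 19 ')': depth becomes 2
  Position 20 ')': depth becomes 1
  Position 21 ')': depth becomes 0
Maximum depth reached: 9

9


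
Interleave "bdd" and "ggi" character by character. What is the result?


Interleaving "bdd" and "ggi":
  Position 0: 'b' from first, 'g' from second => "bg"
  Position 1: 'd' from first, 'g' from second => "dg"
  Position 2: 'd' from first, 'i' from second => "di"
Result: bgdgdi

bgdgdi


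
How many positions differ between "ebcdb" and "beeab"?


Comparing "ebcdb" and "beeab" position by position:
  Position 0: 'e' vs 'b' => DIFFER
  Position 1: 'b' vs 'e' => DIFFER
  Position 2: 'c' vs 'e' => DIFFER
  Position 3: 'd' vs 'a' => DIFFER
  Position 4: 'b' vs 'b' => same
Positions that differ: 4

4


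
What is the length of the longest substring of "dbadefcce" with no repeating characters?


Input: "dbadefcce"
Sliding window (track last position of each char):
  Position 0 ('d'): window [0,0] length 1 -- new best
  Position 1 ('b'): window [0,1] length 2 -- new best
  Position 2 ('a'): window [0,2] length 3 -- new best
  Position 3 ('d'): repeat (last at 0), move window start to 1
  Position 3 ('d'): window [1,3] length 3
  Position 4 ('e'): window [1,4] length 4 -- new best
  Position 5 ('f'): window [1,5] length 5 -- new best
  Position 6 ('c'): window [1,6] length 6 -- new best
  Position 7 ('c'): repeat (last at 6), move window start to 7
  Position 7 ('c'): window [7,7] length 1
  Position 8 ('e'): window [7,8] length 2
Longest substring with no repeats: "badefc" with length 6

6


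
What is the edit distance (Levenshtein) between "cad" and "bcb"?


Computing edit distance: "cad" -> "bcb"
DP table:
           b    c    b
      0    1    2    3
  c   1    1    1    2
  a   2    2    2    2
  d   3    3    3    3
Edit distance = dp[3][3] = 3

3


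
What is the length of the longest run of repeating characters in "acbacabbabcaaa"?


Input: "acbacabbabcaaa"
Scanning for longest run:
  Position 1 ('c'): new char, reset run to 1
  Position 2 ('b'): new char, reset run to 1
  Position 3 ('a'): new char, reset run to 1
  Position 4 ('c'): new char, reset run to 1
  Position 5 ('a'): new char, reset run to 1
  Position 6 ('b'): new char, reset run to 1
  Position 7 ('b'): continues run of 'b', length=2
  Position 8 ('a'): new char, reset run to 1
  Position 9 ('b'): new char, reset run to 1
  Position 10 ('c'): new char, reset run to 1
  Position 11 ('a'): new char, reset run to 1
  Position 12 ('a'): continues run of 'a', length=2
  Position 13 ('a'): continues run of 'a', length=3
Longest run: 'a' with length 3

3


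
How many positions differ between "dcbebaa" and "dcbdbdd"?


Comparing "dcbebaa" and "dcbdbdd" position by position:
  Position 0: 'd' vs 'd' => same
  Position 1: 'c' vs 'c' => same
  Position 2: 'b' vs 'b' => same
  Position 3: 'e' vs 'd' => DIFFER
  Position 4: 'b' vs 'b' => same
  Position 5: 'a' vs 'd' => DIFFER
  Position 6: 'a' vs 'd' => DIFFER
Positions that differ: 3

3


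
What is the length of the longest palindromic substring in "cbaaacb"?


Input: "cbaaacb"
Checking substrings for palindromes:
  [2:5] "aaa" (len 3) => palindrome
  [2:4] "aa" (len 2) => palindrome
  [3:5] "aa" (len 2) => palindrome
Longest palindromic substring: "aaa" with length 3

3


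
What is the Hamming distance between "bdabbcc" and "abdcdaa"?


Comparing "bdabbcc" and "abdcdaa" position by position:
  Position 0: 'b' vs 'a' => differ
  Position 1: 'd' vs 'b' => differ
  Position 2: 'a' vs 'd' => differ
  Position 3: 'b' vs 'c' => differ
  Position 4: 'b' vs 'd' => differ
  Position 5: 'c' vs 'a' => differ
  Position 6: 'c' vs 'a' => differ
Total differences (Hamming distance): 7

7


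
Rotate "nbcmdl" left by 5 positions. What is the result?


Input: "nbcmdl", rotate left by 5
First 5 characters: "nbcmd"
Remaining characters: "l"
Concatenate remaining + first: "l" + "nbcmd" = "lnbcmd"

lnbcmd


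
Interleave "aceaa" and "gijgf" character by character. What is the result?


Interleaving "aceaa" and "gijgf":
  Position 0: 'a' from first, 'g' from second => "ag"
  Position 1: 'c' from first, 'i' from second => "ci"
  Position 2: 'e' from first, 'j' from second => "ej"
  Position 3: 'a' from first, 'g' from second => "ag"
  Position 4: 'a' from first, 'f' from second => "af"
Result: agciejagaf

agciejagaf


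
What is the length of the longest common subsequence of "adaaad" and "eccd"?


LCS of "adaaad" and "eccd"
DP table:
           e    c    c    d
      0    0    0    0    0
  a   0    0    0    0    0
  d   0    0    0    0    1
  a   0    0    0    0    1
  a   0    0    0    0    1
  a   0    0    0    0    1
  d   0    0    0    0    1
LCS length = dp[6][4] = 1

1


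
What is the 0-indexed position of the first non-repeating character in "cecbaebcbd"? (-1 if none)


Input: cecbaebcbd
Character frequencies:
  'a': 1
  'b': 3
  'c': 3
  'd': 1
  'e': 2
Scanning left to right for freq == 1:
  Position 0 ('c'): freq=3, skip
  Position 1 ('e'): freq=2, skip
  Position 2 ('c'): freq=3, skip
  Position 3 ('b'): freq=3, skip
  Position 4 ('a'): unique! => answer = 4

4


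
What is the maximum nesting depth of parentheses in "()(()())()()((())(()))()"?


Input: "()(()())()()((())(()))()"
Tracking depth:
  Position 0 '(': depth becomes 1
  Position 1 ')': depth becomes 0
  Position 2 '(': depth becomes 1
  Position 3 '(': depth becomes 2
  Position 4 ')': depth becomes 1
  Position 5 '(': depth becomes 2
  Position 6 ')': depth becomes 1
  Position 7 ')': depth becomes 0
  Position 8 '(': depth becomes 1
  Position 9 ')': depth becomes 0
  Position 10 '(': depth becomes 1
  Position 11 ')': depth becomes 0
  Position 12 '(': depth becomes 1
  Position 13 '(': depth becomes 2
  Position 14 '(': depth becomes 3
  Position 15 ')': depth becomes 2
  Position 16 ')': depth becomes 1
  Position 17 '(': depth becomes 2
  Position 18 '(': depth becomes 3
  Position 19 ')': depth becomes 2
  Position 20 ')': depth becomes 1
  Position 21 ')': depth becomes 0
  Position 22 '(': depth becomes 1
  Position 23 ')': depth becomes 0
Maximum depth reached: 3

3


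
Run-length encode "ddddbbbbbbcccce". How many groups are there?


Input: ddddbbbbbbcccce
Scanning for consecutive runs:
  Group 1: 'd' x 4 (positions 0-3)
  Group 2: 'b' x 6 (positions 4-9)
  Group 3: 'c' x 4 (positions 10-13)
  Group 4: 'e' x 1 (positions 14-14)
Total groups: 4

4


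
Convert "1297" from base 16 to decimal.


Input: "1297" in base 16
Positional expansion:
  Digit '1' (value 1) x 16^3 = 4096
  Digit '2' (value 2) x 16^2 = 512
  Digit '9' (value 9) x 16^1 = 144
  Digit '7' (value 7) x 16^0 = 7
Sum = 4759

4759


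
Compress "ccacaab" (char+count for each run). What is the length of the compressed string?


Input: ccacaab
Runs:
  'c' x 2 => "c2"
  'a' x 1 => "a1"
  'c' x 1 => "c1"
  'a' x 2 => "a2"
  'b' x 1 => "b1"
Compressed: "c2a1c1a2b1"
Compressed length: 10

10


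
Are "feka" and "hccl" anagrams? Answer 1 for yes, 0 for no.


Strings: "feka", "hccl"
Sorted first:  aefk
Sorted second: cchl
Differ at position 0: 'a' vs 'c' => not anagrams

0


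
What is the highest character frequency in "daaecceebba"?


Input: daaecceebba
Character counts:
  'a': 3
  'b': 2
  'c': 2
  'd': 1
  'e': 3
Maximum frequency: 3

3


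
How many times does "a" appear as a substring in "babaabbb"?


Searching for "a" in "babaabbb"
Scanning each position:
  Position 0: "b" => no
  Position 1: "a" => MATCH
  Position 2: "b" => no
  Position 3: "a" => MATCH
  Position 4: "a" => MATCH
  Position 5: "b" => no
  Position 6: "b" => no
  Position 7: "b" => no
Total occurrences: 3

3


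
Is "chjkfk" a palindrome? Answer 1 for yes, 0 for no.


Input: chjkfk
Reversed: kfkjhc
  Compare pos 0 ('c') with pos 5 ('k'): MISMATCH
  Compare pos 1 ('h') with pos 4 ('f'): MISMATCH
  Compare pos 2 ('j') with pos 3 ('k'): MISMATCH
Result: not a palindrome

0


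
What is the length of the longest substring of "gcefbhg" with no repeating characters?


Input: "gcefbhg"
Sliding window (track last position of each char):
  Position 0 ('g'): window [0,0] length 1 -- new best
  Position 1 ('c'): window [0,1] length 2 -- new best
  Position 2 ('e'): window [0,2] length 3 -- new best
  Position 3 ('f'): window [0,3] length 4 -- new best
  Position 4 ('b'): window [0,4] length 5 -- new best
  Position 5 ('h'): window [0,5] length 6 -- new best
  Position 6 ('g'): repeat (last at 0), move window start to 1
  Position 6 ('g'): window [1,6] length 6
Longest substring with no repeats: "gcefbh" with length 6

6


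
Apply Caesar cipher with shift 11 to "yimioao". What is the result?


Caesar cipher: shift "yimioao" by 11
  'y' (pos 24) + 11 = pos 9 = 'j'
  'i' (pos 8) + 11 = pos 19 = 't'
  'm' (pos 12) + 11 = pos 23 = 'x'
  'i' (pos 8) + 11 = pos 19 = 't'
  'o' (pos 14) + 11 = pos 25 = 'z'
  'a' (pos 0) + 11 = pos 11 = 'l'
  'o' (pos 14) + 11 = pos 25 = 'z'
Result: jtxtzlz

jtxtzlz


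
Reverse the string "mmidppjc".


Input: mmidppjc
Reading characters right to left:
  Position 7: 'c'
  Position 6: 'j'
  Position 5: 'p'
  Position 4: 'p'
  Position 3: 'd'
  Position 2: 'i'
  Position 1: 'm'
  Position 0: 'm'
Reversed: cjppdimm

cjppdimm


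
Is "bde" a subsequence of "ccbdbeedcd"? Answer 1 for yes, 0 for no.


Check if "bde" is a subsequence of "ccbdbeedcd"
Greedy scan:
  Position 0 ('c'): no match needed
  Position 1 ('c'): no match needed
  Position 2 ('b'): matches sub[0] = 'b'
  Position 3 ('d'): matches sub[1] = 'd'
  Position 4 ('b'): no match needed
  Position 5 ('e'): matches sub[2] = 'e'
  Position 6 ('e'): no match needed
  Position 7 ('d'): no match needed
  Position 8 ('c'): no match needed
  Position 9 ('d'): no match needed
All 3 characters matched => is a subsequence

1


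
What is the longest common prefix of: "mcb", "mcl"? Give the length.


Words: mcb, mcl
  Position 0: all 'm' => match
  Position 1: all 'c' => match
  Position 2: ('b', 'l') => mismatch, stop
LCP = "mc" (length 2)

2


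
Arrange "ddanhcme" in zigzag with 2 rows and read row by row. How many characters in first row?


Zigzag "ddanhcme" into 2 rows:
Placing characters:
  'd' => row 0
  'd' => row 1
  'a' => row 0
  'n' => row 1
  'h' => row 0
  'c' => row 1
  'm' => row 0
  'e' => row 1
Rows:
  Row 0: "dahm"
  Row 1: "dnce"
First row length: 4

4


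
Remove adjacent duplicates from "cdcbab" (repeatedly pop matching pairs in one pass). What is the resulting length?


Input: cdcbab
Stack-based adjacent duplicate removal:
  Read 'c': push. Stack: c
  Read 'd': push. Stack: cd
  Read 'c': push. Stack: cdc
  Read 'b': push. Stack: cdcb
  Read 'a': push. Stack: cdcba
  Read 'b': push. Stack: cdcbab
Final stack: "cdcbab" (length 6)

6


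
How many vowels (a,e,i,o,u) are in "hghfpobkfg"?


Input: hghfpobkfg
Checking each character:
  'h' at position 0: consonant
  'g' at position 1: consonant
  'h' at position 2: consonant
  'f' at position 3: consonant
  'p' at position 4: consonant
  'o' at position 5: vowel (running total: 1)
  'b' at position 6: consonant
  'k' at position 7: consonant
  'f' at position 8: consonant
  'g' at position 9: consonant
Total vowels: 1

1


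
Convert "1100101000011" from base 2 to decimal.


Input: "1100101000011" in base 2
Positional expansion:
  Digit '1' (value 1) x 2^12 = 4096
  Digit '1' (value 1) x 2^11 = 2048
  Digit '0' (value 0) x 2^10 = 0
  Digit '0' (value 0) x 2^9 = 0
  Digit '1' (value 1) x 2^8 = 256
  Digit '0' (value 0) x 2^7 = 0
  Digit '1' (value 1) x 2^6 = 64
  Digit '0' (value 0) x 2^5 = 0
  Digit '0' (value 0) x 2^4 = 0
  Digit '0' (value 0) x 2^3 = 0
  Digit '0' (value 0) x 2^2 = 0
  Digit '1' (value 1) x 2^1 = 2
  Digit '1' (value 1) x 2^0 = 1
Sum = 6467

6467


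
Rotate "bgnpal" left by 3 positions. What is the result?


Input: "bgnpal", rotate left by 3
First 3 characters: "bgn"
Remaining characters: "pal"
Concatenate remaining + first: "pal" + "bgn" = "palbgn"

palbgn


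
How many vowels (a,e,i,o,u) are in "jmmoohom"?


Input: jmmoohom
Checking each character:
  'j' at position 0: consonant
  'm' at position 1: consonant
  'm' at position 2: consonant
  'o' at position 3: vowel (running total: 1)
  'o' at position 4: vowel (running total: 2)
  'h' at position 5: consonant
  'o' at position 6: vowel (running total: 3)
  'm' at position 7: consonant
Total vowels: 3

3


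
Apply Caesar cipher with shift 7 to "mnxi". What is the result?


Caesar cipher: shift "mnxi" by 7
  'm' (pos 12) + 7 = pos 19 = 't'
  'n' (pos 13) + 7 = pos 20 = 'u'
  'x' (pos 23) + 7 = pos 4 = 'e'
  'i' (pos 8) + 7 = pos 15 = 'p'
Result: tuep

tuep


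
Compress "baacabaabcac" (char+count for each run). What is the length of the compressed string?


Input: baacabaabcac
Runs:
  'b' x 1 => "b1"
  'a' x 2 => "a2"
  'c' x 1 => "c1"
  'a' x 1 => "a1"
  'b' x 1 => "b1"
  'a' x 2 => "a2"
  'b' x 1 => "b1"
  'c' x 1 => "c1"
  'a' x 1 => "a1"
  'c' x 1 => "c1"
Compressed: "b1a2c1a1b1a2b1c1a1c1"
Compressed length: 20

20


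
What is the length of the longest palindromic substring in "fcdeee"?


Input: "fcdeee"
Checking substrings for palindromes:
  [3:6] "eee" (len 3) => palindrome
  [3:5] "ee" (len 2) => palindrome
  [4:6] "ee" (len 2) => palindrome
Longest palindromic substring: "eee" with length 3

3


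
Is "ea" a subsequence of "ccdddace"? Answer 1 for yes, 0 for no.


Check if "ea" is a subsequence of "ccdddace"
Greedy scan:
  Position 0 ('c'): no match needed
  Position 1 ('c'): no match needed
  Position 2 ('d'): no match needed
  Position 3 ('d'): no match needed
  Position 4 ('d'): no match needed
  Position 5 ('a'): no match needed
  Position 6 ('c'): no match needed
  Position 7 ('e'): matches sub[0] = 'e'
Only matched 1/2 characters => not a subsequence

0


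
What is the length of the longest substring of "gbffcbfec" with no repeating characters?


Input: "gbffcbfec"
Sliding window (track last position of each char):
  Position 0 ('g'): window [0,0] length 1 -- new best
  Position 1 ('b'): window [0,1] length 2 -- new best
  Position 2 ('f'): window [0,2] length 3 -- new best
  Position 3 ('f'): repeat (last at 2), move window start to 3
  Position 3 ('f'): window [3,3] length 1
  Position 4 ('c'): window [3,4] length 2
  Position 5 ('b'): window [3,5] length 3
  Position 6 ('f'): repeat (last at 3), move window start to 4
  Position 6 ('f'): window [4,6] length 3
  Position 7 ('e'): window [4,7] length 4 -- new best
  Position 8 ('c'): repeat (last at 4), move window start to 5
  Position 8 ('c'): window [5,8] length 4
Longest substring with no repeats: "cbfe" with length 4

4
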